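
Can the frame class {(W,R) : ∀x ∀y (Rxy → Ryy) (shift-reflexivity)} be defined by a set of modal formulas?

Definable; □(□p → p) defines it

The condition is shift-reflexivity. A defining modal formula is □(□p → p).
Suppose □(□p→p) is valid. Take Rxy and set V(p)={w : Ryw}. Then at y, □p holds; since □(□p→p) at x, □p→p at y, so p at y, i.e. Ryy.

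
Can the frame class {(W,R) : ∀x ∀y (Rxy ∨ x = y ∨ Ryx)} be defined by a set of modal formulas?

Any modally definable frame class is closed under disjoint unions.
Take 4 disjoint single-world reflexive frames: each is trivially connected, but their disjoint union has 4 worlds with no edge between distinct components, so it is not connected.
So the class is not modally definable.

Not definable by any modal formula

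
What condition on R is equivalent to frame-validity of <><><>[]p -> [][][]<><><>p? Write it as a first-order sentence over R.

forall x forall y forall z ((x R^3 y & x R^3 z) -> exists w (yRw & z R^3 w))

This is a Sahlqvist (Geach-type) schema ◇^3□^1p → □^3◇^3p.
First-order correspondent: forall x forall y forall z ((x R^3 y & x R^3 z) -> exists w (yRw & z R^3 w)).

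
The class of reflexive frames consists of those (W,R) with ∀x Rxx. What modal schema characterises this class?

□s → s

This is reflexivity; the standard corresponding axiom is T: □s → s.
Suppose □s→s is valid. At any x set V(s)={w : Rxw}. Then □s holds at x, so s holds at x, i.e. Rxx.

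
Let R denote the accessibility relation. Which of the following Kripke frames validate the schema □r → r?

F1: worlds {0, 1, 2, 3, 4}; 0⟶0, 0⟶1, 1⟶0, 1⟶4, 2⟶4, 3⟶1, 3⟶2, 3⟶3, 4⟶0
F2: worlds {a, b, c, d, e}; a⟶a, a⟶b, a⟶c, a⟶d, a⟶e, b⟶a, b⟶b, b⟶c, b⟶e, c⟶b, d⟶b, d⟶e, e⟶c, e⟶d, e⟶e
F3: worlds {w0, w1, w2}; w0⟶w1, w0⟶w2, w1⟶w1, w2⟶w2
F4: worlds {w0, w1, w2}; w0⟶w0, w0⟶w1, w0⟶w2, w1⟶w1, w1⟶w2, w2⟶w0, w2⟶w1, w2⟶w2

F4

The schema corresponds to reflexivity: ∀x Rxx.
F1: fails — world 1 does not see itself.
F2: fails — world c does not see itself.
F3: fails — world w0 does not see itself.
F4: holds.
Valid on: F4.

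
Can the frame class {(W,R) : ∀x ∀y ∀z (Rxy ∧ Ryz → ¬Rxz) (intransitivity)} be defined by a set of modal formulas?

If a class were modally definable it would be closed under surjective bounded morphisms (Goldblatt–Thomason).
The 5-cycle (worlds a,b,c,d,e with a→b→c→d→e→a) is intransitive. Mapping every world to a single reflexive point • is a surjective bounded morphism; the reflexive point is not intransitive (R••∧R•• but R••).
Hence intransitivity is not modally definable.

Not definable by any modal formula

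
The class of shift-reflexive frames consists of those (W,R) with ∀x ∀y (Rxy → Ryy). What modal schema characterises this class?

The condition is shift-reflexivity. The T□ schema □(□r → r) defines it.

□(□r → r)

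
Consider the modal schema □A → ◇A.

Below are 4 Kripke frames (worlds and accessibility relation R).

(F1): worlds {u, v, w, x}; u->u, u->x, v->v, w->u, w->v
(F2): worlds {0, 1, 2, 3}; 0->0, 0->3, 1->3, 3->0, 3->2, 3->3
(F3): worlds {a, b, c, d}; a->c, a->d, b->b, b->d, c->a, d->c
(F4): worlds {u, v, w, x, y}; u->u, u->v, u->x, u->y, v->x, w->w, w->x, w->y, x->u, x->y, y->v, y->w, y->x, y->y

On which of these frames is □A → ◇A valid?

The schema corresponds to seriality: ∀x ∃y Rxy.
(F1): fails — world x has no successor.
(F2): fails — world 2 has no successor.
(F3): ✓.
(F4): ✓.

(F3), (F4)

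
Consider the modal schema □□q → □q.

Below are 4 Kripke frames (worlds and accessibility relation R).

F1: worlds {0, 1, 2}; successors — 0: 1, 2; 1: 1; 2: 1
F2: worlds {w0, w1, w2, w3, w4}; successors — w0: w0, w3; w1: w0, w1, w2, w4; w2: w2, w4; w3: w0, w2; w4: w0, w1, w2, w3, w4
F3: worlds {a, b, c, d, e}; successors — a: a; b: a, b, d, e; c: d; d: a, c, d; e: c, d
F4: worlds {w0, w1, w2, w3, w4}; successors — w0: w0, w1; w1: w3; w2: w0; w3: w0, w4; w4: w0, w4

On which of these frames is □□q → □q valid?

The schema corresponds to density: ∀x ∀y (Rxy → ∃z (Rxz ∧ Rzy)).
F1: fails — R02 but no z with R0z and Rz2.
F2: ✓.
F3: ✓.
F4: fails — Rw1w3 but no z with Rw1z and Rzw3.

F2, F3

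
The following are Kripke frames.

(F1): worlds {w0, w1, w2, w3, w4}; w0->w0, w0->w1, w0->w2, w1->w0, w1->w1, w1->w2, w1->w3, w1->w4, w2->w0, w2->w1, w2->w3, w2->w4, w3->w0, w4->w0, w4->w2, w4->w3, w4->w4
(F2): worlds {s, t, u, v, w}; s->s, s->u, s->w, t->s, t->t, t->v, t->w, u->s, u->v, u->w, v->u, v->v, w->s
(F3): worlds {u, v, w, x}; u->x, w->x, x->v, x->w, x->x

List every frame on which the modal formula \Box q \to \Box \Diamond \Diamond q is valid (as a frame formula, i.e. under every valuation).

The schema corresponds to a generalized confluence (Geach) condition: \forall x \forall z (xRz \to \exists w (xRw \wedge z R^2 w)).
(F1): condition met.
(F2): condition met.
(F3): fails — xRv but no t with xRt and vR²t.

(F1), (F2)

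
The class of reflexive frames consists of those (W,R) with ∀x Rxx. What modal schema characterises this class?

□q → q

A defining formula is □q → q (the T axiom).
Suppose □q→q is valid. At any x set V(q)={w : Rxw}. Then □q holds at x, so q holds at x, i.e. Rxx.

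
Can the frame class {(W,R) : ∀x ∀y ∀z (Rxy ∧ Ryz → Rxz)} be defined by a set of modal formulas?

This is a Sahlqvist condition; the 4 axiom □q → □□q defines it.
Suppose □q→□□q is valid. Take Rxy, Ryz and set V(q)={w : Rxw}. Then □q at x, so □□q at x, so □q at y, so q at z, i.e. Rxz.

Definable; □q → □□q defines it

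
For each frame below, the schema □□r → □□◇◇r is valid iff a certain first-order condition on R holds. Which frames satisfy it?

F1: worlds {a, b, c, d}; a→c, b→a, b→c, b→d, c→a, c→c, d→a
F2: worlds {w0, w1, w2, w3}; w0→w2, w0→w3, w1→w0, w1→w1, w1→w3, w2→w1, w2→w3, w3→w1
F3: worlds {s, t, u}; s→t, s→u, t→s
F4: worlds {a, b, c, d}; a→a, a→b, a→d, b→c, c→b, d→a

F1, F2, F4

This is the axiom for a generalized confluence (Geach) condition; its first-order frame correspondent is ∀x ∀z (xR²z → ∃w (xR²w ∧ zR²w)).
F1: condition met.
F2: condition met.
F3: fails — tR²u but no w with tR²w and uR²w.
F4: condition met.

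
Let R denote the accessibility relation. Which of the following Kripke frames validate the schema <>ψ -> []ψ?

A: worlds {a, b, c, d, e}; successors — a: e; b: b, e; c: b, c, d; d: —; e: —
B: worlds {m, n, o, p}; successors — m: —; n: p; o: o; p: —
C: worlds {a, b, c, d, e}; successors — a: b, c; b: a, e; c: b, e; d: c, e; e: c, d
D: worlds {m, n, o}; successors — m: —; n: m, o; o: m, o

B

Frame correspondent (Sahlqvist): forall x forall y forall z (Rxy & Rxz -> y = z) — i.e. partial functionality.
A: fails — b sees both b and e.
B: condition met.
C: fails — a sees both b and c.
D: fails — n sees both m and o.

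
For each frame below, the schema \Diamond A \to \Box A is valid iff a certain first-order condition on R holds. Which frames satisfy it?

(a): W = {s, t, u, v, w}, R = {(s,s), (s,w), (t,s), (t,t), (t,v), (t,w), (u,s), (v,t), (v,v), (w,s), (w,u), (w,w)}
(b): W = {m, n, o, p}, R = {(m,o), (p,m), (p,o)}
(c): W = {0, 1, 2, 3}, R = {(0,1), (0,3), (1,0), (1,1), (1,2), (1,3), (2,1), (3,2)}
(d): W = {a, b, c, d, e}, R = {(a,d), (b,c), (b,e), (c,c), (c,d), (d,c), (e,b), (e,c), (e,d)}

This is the axiom for partial functionality; its first-order frame correspondent is \forall x \forall y \forall z (Rxy \wedge Rxz \to y = z).
(a): fails — s sees both s and w.
(b): fails — p sees both m and o.
(c): fails — 0 sees both 1 and 3.
(d): fails — b sees both c and e.
Valid on no frame.

none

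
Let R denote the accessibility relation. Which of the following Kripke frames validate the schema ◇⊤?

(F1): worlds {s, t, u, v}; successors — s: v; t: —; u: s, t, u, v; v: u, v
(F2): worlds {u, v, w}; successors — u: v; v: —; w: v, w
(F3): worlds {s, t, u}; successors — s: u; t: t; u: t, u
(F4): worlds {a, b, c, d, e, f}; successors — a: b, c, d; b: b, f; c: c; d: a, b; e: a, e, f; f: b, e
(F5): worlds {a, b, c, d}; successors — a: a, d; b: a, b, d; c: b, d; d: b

This is the axiom for seriality; its first-order frame correspondent is ∀x ∃y Rxy.
(F1): fails — world t has no successor.
(F2): fails — world v has no successor.
(F3): satisfies the condition.
(F4): satisfies the condition.
(F5): satisfies the condition.

(F3), (F4), (F5)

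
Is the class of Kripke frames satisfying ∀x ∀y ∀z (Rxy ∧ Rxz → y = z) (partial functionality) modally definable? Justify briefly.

This is a Sahlqvist condition; the CD axiom ◇r → □r defines it.
Suppose ◇r→□r is valid. Take Rxy, Rxz and set V(r)={y}. Then ◇r at x, so □r at x, so r at z, i.e. z=y.

Yes, by ◇r → □r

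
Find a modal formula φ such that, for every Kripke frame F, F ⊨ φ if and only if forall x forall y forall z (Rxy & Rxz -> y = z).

The condition is partial functionality. The CD schema ◇q → □q defines it.
Suppose ◇q→□q is valid. Take Rxy, Rxz and set V(q)={y}. Then ◇q at x, so □q at x, so q at z, i.e. z=y.

◇q → □q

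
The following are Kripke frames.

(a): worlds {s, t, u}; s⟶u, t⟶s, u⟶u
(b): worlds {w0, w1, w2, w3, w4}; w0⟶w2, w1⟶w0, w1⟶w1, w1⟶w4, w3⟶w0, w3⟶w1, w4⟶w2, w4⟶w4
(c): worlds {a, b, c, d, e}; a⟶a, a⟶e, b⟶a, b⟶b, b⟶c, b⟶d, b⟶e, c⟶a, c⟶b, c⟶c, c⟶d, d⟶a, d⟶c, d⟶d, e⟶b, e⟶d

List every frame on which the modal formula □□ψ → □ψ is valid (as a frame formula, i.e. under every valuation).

Frame correspondent (Sahlqvist): ∀x ∀y (Rxy → ∃z (Rxz ∧ Rzy)) — i.e. density.
(a): fails — Rts but no z with Rtz and Rzs.
(b): fails — Rw0w2 but no z with Rw0z and Rzw2.
(c): condition met.

(c)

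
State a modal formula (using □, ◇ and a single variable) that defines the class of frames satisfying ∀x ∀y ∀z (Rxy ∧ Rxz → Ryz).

◇s → □◇s

The condition is the Euclidean property. The 5 schema ◇s → □◇s defines it.
Suppose ◇s→□◇s is valid. Take Rxy, Rxz and set V(s)={y}. Then ◇s at x, so □◇s at x, so ◇s at z, so some w with Rzw has s; w=y, i.e. Rzy. By symmetry of the argument, Ryz.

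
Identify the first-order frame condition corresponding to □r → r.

reflexivity: ∀x Rxx

Suppose □r→r is valid. At any x set V(r)={w : Rxw}. Then □r holds at x, so r holds at x, i.e. Rxx.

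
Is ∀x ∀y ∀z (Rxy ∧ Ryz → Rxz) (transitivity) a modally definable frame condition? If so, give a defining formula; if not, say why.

Definable; □p → □□p defines it

Yes: it is transitivity, defined by the 4 schema □p → □□p.
Suppose □p→□□p is valid. Take Rxy, Ryz and set V(p)={w : Rxw}. Then □p at x, so □□p at x, so □p at y, so p at z, i.e. Rxz.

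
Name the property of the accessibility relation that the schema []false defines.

□⊥ is valid iff no world has any successor (otherwise □⊥ fails at any world with one).

Emptiness of R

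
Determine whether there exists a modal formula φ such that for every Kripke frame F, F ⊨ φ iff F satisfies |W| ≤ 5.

If a class were modally definable it would be closed under disjoint unions (Goldblatt–Thomason).
Any modal formula valid on each of 6 disjoint one-world frames is valid on their disjoint union (validity is preserved under disjoint unions). Each one-world frame has |W|=1≤5, but the union has |W|=6.
Hence having at most 5 worlds is not modally definable.

No — not modally definable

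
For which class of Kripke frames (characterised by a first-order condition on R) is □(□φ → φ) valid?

Suppose □(□φ→φ) is valid. Take Rxy and set V(φ)={w : Ryw}. Then at y, □φ holds; since □(□φ→φ) at x, □φ→φ at y, so φ at y, i.e. Ryy.
The converse is a direct semantic check.
Frame condition: ∀x ∀y (Rxy → Ryy).

shift-reflexivity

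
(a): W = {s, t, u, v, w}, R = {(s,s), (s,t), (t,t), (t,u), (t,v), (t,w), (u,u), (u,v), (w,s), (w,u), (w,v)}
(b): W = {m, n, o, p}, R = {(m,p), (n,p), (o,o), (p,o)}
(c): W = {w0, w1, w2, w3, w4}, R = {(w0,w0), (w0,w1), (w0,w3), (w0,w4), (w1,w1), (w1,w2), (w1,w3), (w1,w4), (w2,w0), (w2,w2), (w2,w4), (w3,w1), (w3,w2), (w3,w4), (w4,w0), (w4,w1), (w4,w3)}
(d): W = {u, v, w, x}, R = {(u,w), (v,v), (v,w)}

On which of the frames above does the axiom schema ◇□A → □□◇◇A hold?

This is the axiom for a generalized confluence (Geach) condition; its first-order frame correspondent is ∀x ∀y ∀z ((xRy ∧ xR²z) → ∃w (yRw ∧ zR²w)).
(a): fails — sRs, sR²u but no w* with sRw* and uR²w*.
(b): satisfies the condition.
(c): satisfies the condition.
(d): fails — vRv, vR²w but no t with vRt and wR²t.

(b), (c)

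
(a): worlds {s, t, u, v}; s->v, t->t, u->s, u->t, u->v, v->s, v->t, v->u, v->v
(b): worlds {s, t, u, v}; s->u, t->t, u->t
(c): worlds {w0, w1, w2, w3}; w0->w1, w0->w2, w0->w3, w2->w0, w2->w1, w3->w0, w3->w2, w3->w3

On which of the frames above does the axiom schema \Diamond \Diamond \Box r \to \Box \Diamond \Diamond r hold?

(b)

Frame correspondent (Sahlqvist): \forall x \forall y \forall z ((x R^2 y \wedge xRz) \to \exists w (yRw \wedge z R^2 w)) — i.e. a generalized confluence (Geach) condition.
(a): fails — uR²s, uRt but no w with sRw and tR²w.
(b): ✓.
(c): fails — w0R²w0, w0Rw1 but no w with w0Rw and w1R²w.
Valid on: (b).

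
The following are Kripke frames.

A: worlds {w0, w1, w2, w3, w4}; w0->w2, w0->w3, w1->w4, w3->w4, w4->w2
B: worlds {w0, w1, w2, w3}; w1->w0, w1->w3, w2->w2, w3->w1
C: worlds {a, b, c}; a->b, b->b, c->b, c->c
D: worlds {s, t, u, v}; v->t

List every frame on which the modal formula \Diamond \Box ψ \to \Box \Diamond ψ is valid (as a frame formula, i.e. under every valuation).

This is the axiom for convergence; its first-order frame correspondent is \forall x \forall y \forall z (Rxy \wedge Rxz \to \exists w (Ryw \wedge Rzw)).
A: fails — Rw0w2 and Rw0w2 but w2 and w2 have no common successor.
B: fails — Rw1w0 and Rw1w0 but w0 and w0 have no common successor.
C: satisfies the condition.
D: fails — Rvt and Rvt but t and t have no common successor.
Valid on: C.

C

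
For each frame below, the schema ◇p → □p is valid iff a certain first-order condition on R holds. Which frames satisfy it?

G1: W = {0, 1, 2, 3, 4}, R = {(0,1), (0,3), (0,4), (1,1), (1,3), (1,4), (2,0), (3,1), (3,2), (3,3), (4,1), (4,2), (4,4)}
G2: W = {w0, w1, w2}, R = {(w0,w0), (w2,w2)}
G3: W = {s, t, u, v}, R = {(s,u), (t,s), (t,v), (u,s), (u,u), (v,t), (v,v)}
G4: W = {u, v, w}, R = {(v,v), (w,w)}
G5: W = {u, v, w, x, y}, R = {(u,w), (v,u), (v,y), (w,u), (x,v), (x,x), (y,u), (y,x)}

Frame correspondent (Sahlqvist): ∀x ∀y ∀z (Rxy ∧ Rxz → y = z) — i.e. partial functionality.
G1: fails — 0 sees both 1 and 3.
G2: satisfies the condition.
G3: fails — t sees both s and v.
G4: satisfies the condition.
G5: fails — v sees both u and y.

G2, G4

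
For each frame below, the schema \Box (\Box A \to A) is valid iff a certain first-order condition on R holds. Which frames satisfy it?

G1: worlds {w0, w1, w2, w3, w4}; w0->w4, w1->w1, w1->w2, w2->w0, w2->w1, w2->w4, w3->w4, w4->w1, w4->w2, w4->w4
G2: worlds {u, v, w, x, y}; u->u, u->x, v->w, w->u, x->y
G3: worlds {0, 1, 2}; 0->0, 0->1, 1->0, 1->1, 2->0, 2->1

G3

Frame correspondent (Sahlqvist): \forall x \forall y (Rxy \to Ryy) — i.e. shift-reflexivity.
G1: fails — Rw1w2 but not Rw2w2.
G2: fails — Rvw but not Rww.
G3: ✓.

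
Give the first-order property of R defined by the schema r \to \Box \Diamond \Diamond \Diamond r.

This is a Sahlqvist (Geach-type) schema ◇^0□^0r → □^1◇^3r.
First-order correspondent: \forall x \forall z (xRz \to \exists w (x = w \wedge z R^3 w)).

\forall x \forall z (xRz \to \exists w (x = w \wedge z R^3 w))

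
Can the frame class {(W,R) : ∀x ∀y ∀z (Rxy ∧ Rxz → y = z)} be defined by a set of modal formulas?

Yes: it is partial functionality, defined by the CD schema ◇r → □r.
Suppose ◇r→□r is valid. Take Rxy, Rxz and set V(r)={y}. Then ◇r at x, so □r at x, so r at z, i.e. z=y.

Yes — defined by ◇r → □r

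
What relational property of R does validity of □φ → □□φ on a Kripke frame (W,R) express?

transitivity: ∀x ∀y ∀z (Rxy ∧ Ryz → Rxz)

Suppose □φ→□□φ is valid. Take Rxy, Ryz and set V(φ)={w : Rxw}. Then □φ at x, so □□φ at x, so □φ at y, so φ at z, i.e. Rxz.
Conversely, on a frame with transitivity the schema holds at every world under every valuation.
Frame condition: ∀x ∀y ∀z (Rxy ∧ Ryz → Rxz).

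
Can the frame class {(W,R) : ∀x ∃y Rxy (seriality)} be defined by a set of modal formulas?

This is a Sahlqvist condition; the D axiom □r → ◇r defines it.

Yes — defined by □r → ◇r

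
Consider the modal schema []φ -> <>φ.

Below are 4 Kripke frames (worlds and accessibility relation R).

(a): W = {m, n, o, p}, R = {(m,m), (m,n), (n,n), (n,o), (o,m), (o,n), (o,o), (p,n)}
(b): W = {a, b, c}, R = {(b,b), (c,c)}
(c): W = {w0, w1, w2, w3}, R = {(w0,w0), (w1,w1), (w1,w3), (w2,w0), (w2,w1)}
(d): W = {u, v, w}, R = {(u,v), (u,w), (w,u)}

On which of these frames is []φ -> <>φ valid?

(a)

The schema corresponds to seriality: forall x exists y Rxy.
(a): holds.
(b): fails — world a has no successor.
(c): fails — world w3 has no successor.
(d): fails — world v has no successor.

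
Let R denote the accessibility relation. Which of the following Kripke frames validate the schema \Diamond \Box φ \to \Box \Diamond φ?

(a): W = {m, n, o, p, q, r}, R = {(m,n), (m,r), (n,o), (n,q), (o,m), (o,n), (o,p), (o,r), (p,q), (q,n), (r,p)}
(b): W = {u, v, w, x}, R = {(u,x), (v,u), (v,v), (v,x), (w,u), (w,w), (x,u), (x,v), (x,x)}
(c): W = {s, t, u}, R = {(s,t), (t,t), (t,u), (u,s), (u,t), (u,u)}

(c)

This is the axiom for convergence; its first-order frame correspondent is \forall x \forall y \forall z (Rxy \wedge Rxz \to \exists w (Ryw \wedge Rzw)).
(a): fails — Rmr and Rmn but r and n have no common successor.
(b): fails — Rww and Rwu but w and u have no common successor.
(c): holds.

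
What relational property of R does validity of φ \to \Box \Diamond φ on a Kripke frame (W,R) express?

This schema is the B axiom.
Its frame correspondent is symmetry — \forall x \forall y (Rxy \to Ryx).

symmetry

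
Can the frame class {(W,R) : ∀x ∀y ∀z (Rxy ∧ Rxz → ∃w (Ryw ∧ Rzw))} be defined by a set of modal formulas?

Yes, by ◇□p → □◇p

Yes: it is convergence, defined by the .2 schema ◇□p → □◇p.
Suppose ◇□p→□◇p is valid. Take Rxy, Rxz and set V(p)={w : Ryw}. Then □p at y so ◇□p at x, so □◇p at x, so ◇p at z, giving w with Rzw and Ryw.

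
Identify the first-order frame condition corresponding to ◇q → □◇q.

the Euclidean property

Suppose ◇q→□◇q is valid. Take Rxy, Rxz and set V(q)={y}. Then ◇q at x, so □◇q at x, so ◇q at z, so some w with Rzw has q; w=y, i.e. Rzy. By symmetry of the argument, Ryz.
The converse is a direct semantic check.
So the correspondent is the Euclidean property.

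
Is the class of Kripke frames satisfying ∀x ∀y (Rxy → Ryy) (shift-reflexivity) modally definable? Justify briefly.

Yes: it is shift-reflexivity, defined by the T□ schema □(□q → q).

Yes, by □(□q → q)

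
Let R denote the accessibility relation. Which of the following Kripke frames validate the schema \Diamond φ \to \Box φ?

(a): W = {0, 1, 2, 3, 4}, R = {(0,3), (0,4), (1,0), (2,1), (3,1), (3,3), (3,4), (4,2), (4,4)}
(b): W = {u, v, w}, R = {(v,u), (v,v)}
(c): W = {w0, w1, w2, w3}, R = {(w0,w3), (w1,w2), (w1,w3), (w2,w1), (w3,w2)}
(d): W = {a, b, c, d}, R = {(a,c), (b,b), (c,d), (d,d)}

This is the axiom for partial functionality; its first-order frame correspondent is \forall x \forall y \forall z (Rxy \wedge Rxz \to y = z).
(a): fails — 0 sees both 3 and 4.
(b): fails — v sees both u and v.
(c): fails — w1 sees both w2 and w3.
(d): ✓.
Valid on: (d).

(d)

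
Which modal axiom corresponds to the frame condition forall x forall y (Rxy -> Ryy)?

This is shift-reflexivity; the standard corresponding axiom is T□: □(□p → p).

□(□p → p)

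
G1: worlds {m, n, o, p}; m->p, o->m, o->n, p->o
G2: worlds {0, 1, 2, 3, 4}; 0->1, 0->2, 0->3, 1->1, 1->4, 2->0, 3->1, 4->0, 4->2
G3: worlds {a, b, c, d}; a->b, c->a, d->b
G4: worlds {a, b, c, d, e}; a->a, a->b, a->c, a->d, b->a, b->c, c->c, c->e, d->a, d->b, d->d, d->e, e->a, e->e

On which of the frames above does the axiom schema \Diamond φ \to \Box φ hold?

Frame correspondent (Sahlqvist): \forall x \forall y \forall z (Rxy \wedge Rxz \to y = z) — i.e. partial functionality.
G1: fails — o sees both m and n.
G2: fails — 0 sees both 1 and 2.
G3: condition met.
G4: fails — a sees both a and b.
Valid on: G3.

G3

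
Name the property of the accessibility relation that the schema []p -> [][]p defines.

Suppose □p→□□p is valid. Take Rxy, Ryz and set V(p)={w : Rxw}. Then □p at x, so □□p at x, so □p at y, so p at z, i.e. Rxz.

transitivity: forall x forall y forall z (Rxy & Ryz -> Rxz)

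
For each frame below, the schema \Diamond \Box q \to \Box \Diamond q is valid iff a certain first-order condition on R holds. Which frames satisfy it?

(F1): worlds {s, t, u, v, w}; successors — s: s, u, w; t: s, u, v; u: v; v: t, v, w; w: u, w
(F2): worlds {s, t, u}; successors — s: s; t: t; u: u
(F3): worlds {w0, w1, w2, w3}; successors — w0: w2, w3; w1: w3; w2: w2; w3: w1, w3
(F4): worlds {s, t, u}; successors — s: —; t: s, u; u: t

(F2)

Frame correspondent (Sahlqvist): \forall x \forall y \forall z (Rxy \wedge Rxz \to \exists w (Ryw \wedge Rzw)) — i.e. convergence.
(F1): fails — Rsw and Rsu but w and u have no common successor.
(F2): satisfies the condition.
(F3): fails — Rw0w2 and Rw0w3 but w2 and w3 have no common successor.
(F4): fails — Rtu and Rts but u and s have no common successor.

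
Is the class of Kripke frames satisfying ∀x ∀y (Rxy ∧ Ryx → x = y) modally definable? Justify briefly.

Any modally definable frame class is closed under surjective bounded morphisms.
The 8-cycle (worlds a,b,c,d,e,f,g,h with a→b→c→d→e→f→g→h→a) is antisymmetric. Sending even-indexed worlds to a and odd-indexed worlds to b is a surjective bounded morphism onto the two-world frame with a↔b, which is not antisymmetric.
So the class is not modally definable.

Not definable by any modal formula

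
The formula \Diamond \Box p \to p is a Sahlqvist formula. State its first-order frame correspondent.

symmetry: \forall x \forall y (Rxy \to Ryx)

Replacing p by ¬p and contraposing gives the equivalent schema p → □◇p.
Suppose p→□◇p is valid. Take Rxy and set V(p)={x}. Then p at x, so □◇p at x, so ◇p at y, so some z with Ryz has p; z=x, i.e. Ryx.
Conversely, any frame satisfying \forall x \forall y (Rxy \to Ryx) validates the schema.
Frame condition: \forall x \forall y (Rxy \to Ryx).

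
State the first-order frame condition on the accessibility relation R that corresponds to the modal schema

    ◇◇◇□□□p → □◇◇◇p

This is a Sahlqvist (Geach-type) schema ◇^3□^3p → □^1◇^3p.
Minimal-valuation argument: fix x; take any y with xR^3y and any z with xR^1z. Set V(p) to the set of worlds R-reachable from y in exactly 3 steps. Then □^3p holds at y, so the antecedent holds at x; validity forces ◇^3p at z, giving a w with zR^3w and yR^3w.
First-order correspondent: ∀x ∀y ∀z ((xR³y ∧ xRz) → ∃w (yR³w ∧ zR³w)).

∀x ∀y ∀z ((xR³y ∧ xRz) → ∃w (yR³w ∧ zR³w))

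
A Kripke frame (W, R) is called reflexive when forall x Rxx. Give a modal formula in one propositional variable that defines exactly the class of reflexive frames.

This is reflexivity; the standard corresponding axiom is T: □s → s.
Suppose □s→s is valid. At any x set V(s)={w : Rxw}. Then □s holds at x, so s holds at x, i.e. Rxx.

□s → s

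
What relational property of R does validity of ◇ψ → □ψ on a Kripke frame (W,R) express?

partial functionality: ∀x ∀y ∀z (Rxy ∧ Rxz → y = z)

This schema is the CD axiom.
Its frame correspondent is partial functionality — ∀x ∀y ∀z (Rxy ∧ Rxz → y = z).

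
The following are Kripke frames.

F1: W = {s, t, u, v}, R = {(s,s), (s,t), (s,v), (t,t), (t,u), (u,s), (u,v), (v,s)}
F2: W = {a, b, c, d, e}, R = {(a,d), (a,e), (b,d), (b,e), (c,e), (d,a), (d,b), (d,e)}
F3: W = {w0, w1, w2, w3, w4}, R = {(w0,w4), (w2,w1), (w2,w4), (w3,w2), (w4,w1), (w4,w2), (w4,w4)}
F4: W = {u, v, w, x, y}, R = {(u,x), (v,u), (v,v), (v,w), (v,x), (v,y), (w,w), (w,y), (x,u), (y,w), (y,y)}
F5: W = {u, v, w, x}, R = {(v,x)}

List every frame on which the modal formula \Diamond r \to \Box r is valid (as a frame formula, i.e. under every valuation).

Frame correspondent (Sahlqvist): \forall x \forall y \forall z (Rxy \wedge Rxz \to y = z) — i.e. partial functionality.
F1: fails — s sees both s and t.
F2: fails — a sees both d and e.
F3: fails — w2 sees both w1 and w4.
F4: fails — v sees both u and v.
F5: holds.
Valid on: F5.

F5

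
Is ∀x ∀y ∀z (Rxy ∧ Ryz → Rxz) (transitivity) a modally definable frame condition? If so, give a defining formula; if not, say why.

The condition is transitivity. A defining modal formula is □r → □□r.
Suppose □r→□□r is valid. Take Rxy, Ryz and set V(r)={w : Rxw}. Then □r at x, so □□r at x, so □r at y, so r at z, i.e. Rxz.

Definable; □r → □□r defines it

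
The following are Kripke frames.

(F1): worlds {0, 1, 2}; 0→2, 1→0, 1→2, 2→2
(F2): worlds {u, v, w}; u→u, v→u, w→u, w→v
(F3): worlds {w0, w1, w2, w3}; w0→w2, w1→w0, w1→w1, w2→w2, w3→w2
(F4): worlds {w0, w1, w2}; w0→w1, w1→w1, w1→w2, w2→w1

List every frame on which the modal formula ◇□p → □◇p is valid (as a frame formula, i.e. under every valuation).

(F1), (F2), (F4)

This is the axiom for convergence; its first-order frame correspondent is ∀x ∀y ∀z (Rxy ∧ Rxz → ∃w (Ryw ∧ Rzw)).
(F1): holds.
(F2): holds.
(F3): fails — Rw1w1 and Rw1w0 but w1 and w0 have no common successor.
(F4): holds.
Valid on: (F1), (F2), (F4).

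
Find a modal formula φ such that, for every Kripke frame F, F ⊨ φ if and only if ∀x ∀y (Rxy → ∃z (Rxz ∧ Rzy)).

□□s → □s

The condition is density. The C4 schema □□s → □s defines it.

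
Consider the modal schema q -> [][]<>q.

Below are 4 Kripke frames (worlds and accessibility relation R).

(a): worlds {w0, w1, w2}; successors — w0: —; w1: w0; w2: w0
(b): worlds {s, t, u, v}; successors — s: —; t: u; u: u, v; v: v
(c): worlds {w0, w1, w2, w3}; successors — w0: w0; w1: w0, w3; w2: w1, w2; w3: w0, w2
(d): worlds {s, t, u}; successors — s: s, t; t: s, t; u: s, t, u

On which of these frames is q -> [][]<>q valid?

(a)

The schema corresponds to a generalized confluence (Geach) condition: forall x forall z (x R^2 z -> exists w (x = w & zRw)).
(a): holds.
(b): fails — tR²u but no w with t=w and uRw.
(c): fails — w1R²w0 but no w with w1=w and w0Rw.
(d): fails — uR²s but no w with u=w and sRw.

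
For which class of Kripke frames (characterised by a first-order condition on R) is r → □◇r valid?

Suppose r→□◇r is valid. Take Rxy and set V(r)={x}. Then r at x, so □◇r at x, so ◇r at y, so some z with Ryz has r; z=x, i.e. Ryx.
The converse is a direct semantic check.
So the correspondent is symmetry.

symmetry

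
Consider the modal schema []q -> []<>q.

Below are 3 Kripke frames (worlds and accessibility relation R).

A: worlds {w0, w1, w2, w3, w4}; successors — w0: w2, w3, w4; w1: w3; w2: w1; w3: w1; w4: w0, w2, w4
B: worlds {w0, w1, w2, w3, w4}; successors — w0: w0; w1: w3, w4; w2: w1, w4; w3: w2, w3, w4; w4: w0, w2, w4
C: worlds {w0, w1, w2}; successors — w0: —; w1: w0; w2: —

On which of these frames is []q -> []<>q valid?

B

This is the axiom for a generalized confluence (Geach) condition; its first-order frame correspondent is forall x forall z (xRz -> exists w (xRw & zRw)).
A: fails — w0Rw2 but no w with w0Rw and w2Rw.
B: ✓.
C: fails — w1Rw0 but no w with w1Rw and w0Rw.
Valid on: B.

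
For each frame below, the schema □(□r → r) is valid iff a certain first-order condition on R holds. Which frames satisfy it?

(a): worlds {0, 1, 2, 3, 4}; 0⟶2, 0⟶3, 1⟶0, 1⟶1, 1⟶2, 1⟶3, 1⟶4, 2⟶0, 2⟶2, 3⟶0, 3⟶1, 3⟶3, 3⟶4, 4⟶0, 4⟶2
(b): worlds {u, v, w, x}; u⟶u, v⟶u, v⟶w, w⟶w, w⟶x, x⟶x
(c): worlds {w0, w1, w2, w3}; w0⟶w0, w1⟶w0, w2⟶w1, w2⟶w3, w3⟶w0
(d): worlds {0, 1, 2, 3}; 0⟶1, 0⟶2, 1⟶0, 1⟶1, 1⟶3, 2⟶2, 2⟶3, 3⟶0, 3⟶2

(b)

Frame correspondent (Sahlqvist): ∀x ∀y (Rxy → Ryy) — i.e. shift-reflexivity.
(a): fails — R10 but not R00.
(b): condition met.
(c): fails — Rw2w1 but not Rw1w1.
(d): fails — R10 but not R00.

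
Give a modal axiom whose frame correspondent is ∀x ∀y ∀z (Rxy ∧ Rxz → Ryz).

This is the Euclidean property; the standard corresponding axiom is 5: ◇ψ → □◇ψ.
Suppose ◇ψ→□◇ψ is valid. Take Rxy, Rxz and set V(ψ)={y}. Then ◇ψ at x, so □◇ψ at x, so ◇ψ at z, so some w with Rzw has ψ; w=y, i.e. Rzy. By symmetry of the argument, Ryz.

◇ψ → □◇ψ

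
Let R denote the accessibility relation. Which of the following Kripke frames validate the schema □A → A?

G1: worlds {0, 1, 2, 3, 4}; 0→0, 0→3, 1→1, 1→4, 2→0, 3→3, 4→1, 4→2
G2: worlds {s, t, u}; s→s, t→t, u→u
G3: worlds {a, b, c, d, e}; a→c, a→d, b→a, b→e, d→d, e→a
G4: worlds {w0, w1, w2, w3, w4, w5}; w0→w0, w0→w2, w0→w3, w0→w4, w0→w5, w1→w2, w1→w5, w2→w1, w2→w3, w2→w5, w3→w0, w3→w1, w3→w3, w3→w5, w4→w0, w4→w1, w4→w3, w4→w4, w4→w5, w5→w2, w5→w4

G2

The schema corresponds to reflexivity: ∀x Rxx.
G1: fails — world 2 does not see itself.
G2: condition met.
G3: fails — world a does not see itself.
G4: fails — world w1 does not see itself.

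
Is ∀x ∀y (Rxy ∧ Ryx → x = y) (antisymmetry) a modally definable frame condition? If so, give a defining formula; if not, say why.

If a class were modally definable it would be closed under surjective bounded morphisms (Goldblatt–Thomason).
The 4-cycle (worlds 0,1,2,3 with 0→1→2→3→0) is antisymmetric. Sending even-indexed worlds to s and odd-indexed worlds to t is a surjective bounded morphism onto the two-world frame with s↔t, which is not antisymmetric.
Hence antisymmetry is not modally definable.

Not definable by any modal formula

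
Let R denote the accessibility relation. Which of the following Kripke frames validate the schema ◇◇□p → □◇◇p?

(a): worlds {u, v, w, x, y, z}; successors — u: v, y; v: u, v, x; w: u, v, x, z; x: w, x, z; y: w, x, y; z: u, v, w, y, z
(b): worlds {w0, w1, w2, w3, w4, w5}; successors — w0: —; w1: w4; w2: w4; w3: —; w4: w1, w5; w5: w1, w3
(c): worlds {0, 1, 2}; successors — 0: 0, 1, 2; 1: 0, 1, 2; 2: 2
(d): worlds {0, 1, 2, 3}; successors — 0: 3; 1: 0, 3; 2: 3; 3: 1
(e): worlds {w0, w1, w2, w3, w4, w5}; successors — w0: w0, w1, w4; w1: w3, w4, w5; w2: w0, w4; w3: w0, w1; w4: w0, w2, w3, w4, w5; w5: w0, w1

Frame correspondent (Sahlqvist): ∀x ∀y ∀z ((xR²y ∧ xRz) → ∃w (yRw ∧ zR²w)) — i.e. a generalized confluence (Geach) condition.
(a): ✓.
(b): fails — w4R²w1, w4Rw1 but no w with w1Rw and w1R²w.
(c): ✓.
(d): fails — 1R²1, 1R0 but no w with 1Rw and 0R²w.
(e): ✓.
Valid on: (a), (c), (e).

(a), (c), (e)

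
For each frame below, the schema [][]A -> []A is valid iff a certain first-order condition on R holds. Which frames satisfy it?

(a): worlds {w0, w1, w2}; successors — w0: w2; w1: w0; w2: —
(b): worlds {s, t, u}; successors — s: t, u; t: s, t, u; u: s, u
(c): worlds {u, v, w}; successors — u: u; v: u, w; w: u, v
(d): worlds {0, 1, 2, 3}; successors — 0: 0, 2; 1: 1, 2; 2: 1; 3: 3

(b), (d)

Frame correspondent (Sahlqvist): forall x forall y (Rxy -> exists z (Rxz & Rzy)) — i.e. density.
(a): fails — Rw0w2 but no z with Rw0z and Rzw2.
(b): holds.
(c): fails — Rvw but no z with Rvz and Rzw.
(d): holds.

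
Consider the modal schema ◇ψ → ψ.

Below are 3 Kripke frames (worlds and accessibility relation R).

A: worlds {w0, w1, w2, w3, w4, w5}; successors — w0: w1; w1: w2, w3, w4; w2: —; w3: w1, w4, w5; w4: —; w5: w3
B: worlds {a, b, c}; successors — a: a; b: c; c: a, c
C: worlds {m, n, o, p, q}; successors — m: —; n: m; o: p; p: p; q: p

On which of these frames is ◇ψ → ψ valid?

none

Frame correspondent (Sahlqvist): ∀x ∀y (xRy → ∃w (y = w ∧ x = w)) — i.e. a generalized confluence (Geach) condition.
A: fails — w0Rw1 but w1 ≠ w0.
B: fails — bRc but c ≠ b.
C: fails — nRm but m ≠ n.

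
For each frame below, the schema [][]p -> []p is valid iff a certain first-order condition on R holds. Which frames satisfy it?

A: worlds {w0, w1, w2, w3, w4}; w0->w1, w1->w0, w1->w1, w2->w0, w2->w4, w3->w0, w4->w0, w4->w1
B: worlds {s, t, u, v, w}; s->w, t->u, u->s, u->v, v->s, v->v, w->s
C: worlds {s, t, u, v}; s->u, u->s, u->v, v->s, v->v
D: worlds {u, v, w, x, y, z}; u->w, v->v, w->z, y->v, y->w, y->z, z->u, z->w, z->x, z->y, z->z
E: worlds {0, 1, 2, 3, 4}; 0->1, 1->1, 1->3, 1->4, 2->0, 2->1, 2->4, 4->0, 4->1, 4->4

E

The schema corresponds to density: forall x forall y (Rxy -> exists z (Rxz & Rzy)).
A: fails — Rw2w4 but no z with Rw2z and Rzw4.
B: fails — Rtu but no z with Rtz and Rzu.
C: fails — Rsu but no z with Rsz and Rzu.
D: fails — Ruw but no t with Rut and Rtw.
E: satisfies the condition.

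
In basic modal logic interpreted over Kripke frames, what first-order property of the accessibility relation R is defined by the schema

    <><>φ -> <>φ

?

Transitivity

Equivalently (dual form): □φ → □□φ.
Suppose □φ→□□φ is valid. Take Rxy, Ryz and set V(φ)={w : Rxw}. Then □φ at x, so □□φ at x, so □φ at y, so φ at z, i.e. Rxz.
Conversely, any frame satisfying forall x forall y forall z (Rxy & Ryz -> Rxz) validates the schema.
Frame condition: forall x forall y forall z (Rxy & Ryz -> Rxz).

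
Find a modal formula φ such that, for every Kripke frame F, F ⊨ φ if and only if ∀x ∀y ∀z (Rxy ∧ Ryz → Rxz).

This is transitivity; the standard corresponding axiom is 4: □s → □□s.

□s → □□s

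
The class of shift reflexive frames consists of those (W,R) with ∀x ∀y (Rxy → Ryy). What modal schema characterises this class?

□(□s → s)

This is shift-reflexivity; the standard corresponding axiom is T□: □(□s → s).
Suppose □(□s→s) is valid. Take Rxy and set V(s)={w : Ryw}. Then at y, □s holds; since □(□s→s) at x, □s→s at y, so s at y, i.e. Ryy.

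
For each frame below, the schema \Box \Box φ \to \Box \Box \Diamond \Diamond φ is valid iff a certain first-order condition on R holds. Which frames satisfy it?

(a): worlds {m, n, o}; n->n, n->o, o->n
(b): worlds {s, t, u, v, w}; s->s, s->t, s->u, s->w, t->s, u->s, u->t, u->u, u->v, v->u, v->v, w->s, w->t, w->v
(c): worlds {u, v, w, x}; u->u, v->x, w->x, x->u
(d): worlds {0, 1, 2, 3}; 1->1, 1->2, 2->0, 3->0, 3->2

(a), (b), (c)

Frame correspondent (Sahlqvist): \forall x \forall z (x R^2 z \to \exists w (x R^2 w \wedge z R^2 w)) — i.e. a generalized confluence (Geach) condition.
(a): satisfies the condition.
(b): satisfies the condition.
(c): satisfies the condition.
(d): fails — 1R²0 but no w with 1R²w and 0R²w.
Valid on: (a), (b), (c).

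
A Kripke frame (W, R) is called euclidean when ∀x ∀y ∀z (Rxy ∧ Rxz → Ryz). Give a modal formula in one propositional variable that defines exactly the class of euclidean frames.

A defining formula is ◇p → □◇p (the 5 axiom).
Suppose ◇p→□◇p is valid. Take Rxy, Rxz and set V(p)={y}. Then ◇p at x, so □◇p at x, so ◇p at z, so some w with Rzw has p; w=y, i.e. Rzy. By symmetry of the argument, Ryz.

◇p → □◇p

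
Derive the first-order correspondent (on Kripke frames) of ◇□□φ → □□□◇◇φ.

This is a Sahlqvist (Geach-type) schema ◇^1□^2φ → □^3◇^2φ.
Minimal-valuation argument: fix x; take any y with xR^1y and any z with xR^3z. Set V(φ) to the set of worlds R-reachable from y in exactly 2 steps. Then □^2φ holds at y, so the antecedent holds at x; validity forces ◇^2φ at z, giving a w with zR^2w and yR^2w.
First-order correspondent: ∀x ∀y ∀z ((xRy ∧ xR³z) → ∃w (yR²w ∧ zR²w)).

∀x ∀y ∀z ((xRy ∧ xR³z) → ∃w (yR²w ∧ zR²w))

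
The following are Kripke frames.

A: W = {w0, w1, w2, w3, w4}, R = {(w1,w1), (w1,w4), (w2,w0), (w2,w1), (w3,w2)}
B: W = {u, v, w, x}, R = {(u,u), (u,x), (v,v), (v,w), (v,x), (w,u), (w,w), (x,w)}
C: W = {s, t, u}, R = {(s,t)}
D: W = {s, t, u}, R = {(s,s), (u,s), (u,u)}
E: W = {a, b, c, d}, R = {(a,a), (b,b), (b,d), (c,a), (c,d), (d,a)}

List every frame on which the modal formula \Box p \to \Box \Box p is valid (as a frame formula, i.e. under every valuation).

This is the axiom for transitivity; its first-order frame correspondent is \forall x \forall y \forall z (Rxy \wedge Ryz \to Rxz).
A: fails — Rw3w2 and Rw2w1 but not Rw3w1.
B: fails — Rxw and Rwu but not Rxu.
C: satisfies the condition.
D: satisfies the condition.
E: fails — Rbd and Rda but not Rba.

C, D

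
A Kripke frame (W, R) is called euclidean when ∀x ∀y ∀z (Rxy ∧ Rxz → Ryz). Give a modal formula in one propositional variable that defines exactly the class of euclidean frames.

This is the Euclidean property; the standard corresponding axiom is 5: ◇r → □◇r.
Suppose ◇r→□◇r is valid. Take Rxy, Rxz and set V(r)={y}. Then ◇r at x, so □◇r at x, so ◇r at z, so some w with Rzw has r; w=y, i.e. Rzy. By symmetry of the argument, Ryz.

◇r → □◇r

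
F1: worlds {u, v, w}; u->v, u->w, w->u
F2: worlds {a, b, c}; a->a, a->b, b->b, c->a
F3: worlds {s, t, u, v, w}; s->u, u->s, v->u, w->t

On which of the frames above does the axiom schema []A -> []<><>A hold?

Frame correspondent (Sahlqvist): forall x forall z (xRz -> exists w (xRw & z R^2 w)) — i.e. a generalized confluence (Geach) condition.
F1: fails — uRv but no t with uRt and vR²t.
F2: satisfies the condition.
F3: fails — wRt but no w* with wRw* and tR²w*.

F2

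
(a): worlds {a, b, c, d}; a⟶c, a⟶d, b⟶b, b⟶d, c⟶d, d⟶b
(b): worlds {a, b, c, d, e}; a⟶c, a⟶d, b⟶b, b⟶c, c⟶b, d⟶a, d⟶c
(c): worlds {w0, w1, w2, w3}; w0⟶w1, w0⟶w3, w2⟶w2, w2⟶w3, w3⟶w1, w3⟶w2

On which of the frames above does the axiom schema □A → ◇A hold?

This is the axiom for seriality; its first-order frame correspondent is ∀x ∃y Rxy.
(a): satisfies the condition.
(b): fails — world e has no successor.
(c): fails — world w1 has no successor.

(a)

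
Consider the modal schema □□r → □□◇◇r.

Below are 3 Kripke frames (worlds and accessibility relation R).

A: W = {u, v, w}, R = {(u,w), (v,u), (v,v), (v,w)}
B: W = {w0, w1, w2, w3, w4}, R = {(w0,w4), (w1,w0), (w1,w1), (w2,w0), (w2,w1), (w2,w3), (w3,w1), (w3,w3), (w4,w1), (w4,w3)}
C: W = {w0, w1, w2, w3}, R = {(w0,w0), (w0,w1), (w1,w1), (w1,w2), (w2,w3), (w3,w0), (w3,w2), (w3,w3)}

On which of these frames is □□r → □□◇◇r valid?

Frame correspondent (Sahlqvist): ∀x ∀z (xR²z → ∃w (xR²w ∧ zR²w)) — i.e. a generalized confluence (Geach) condition.
A: fails — vR²u but no t with vR²t and uR²t.
B: ✓.
C: ✓.
Valid on: B, C.

B, C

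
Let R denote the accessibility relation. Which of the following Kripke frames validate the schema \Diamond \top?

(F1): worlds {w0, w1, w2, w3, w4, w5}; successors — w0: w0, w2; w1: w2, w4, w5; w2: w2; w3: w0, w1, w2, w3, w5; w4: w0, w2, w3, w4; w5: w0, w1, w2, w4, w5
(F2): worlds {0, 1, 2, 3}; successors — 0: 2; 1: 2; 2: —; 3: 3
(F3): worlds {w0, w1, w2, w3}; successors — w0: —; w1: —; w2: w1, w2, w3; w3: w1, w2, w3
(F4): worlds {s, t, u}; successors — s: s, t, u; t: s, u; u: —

(F1)

This is the axiom for seriality; its first-order frame correspondent is \forall x \exists y Rxy.
(F1): holds.
(F2): fails — world 2 has no successor.
(F3): fails — world w0 has no successor.
(F4): fails — world u has no successor.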